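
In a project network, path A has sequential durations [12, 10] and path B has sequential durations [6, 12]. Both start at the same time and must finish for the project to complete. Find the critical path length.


Path A total = 12 + 10 = 22
Path B total = 6 + 12 = 18
Critical path = longest path = max(22, 18) = 22

22


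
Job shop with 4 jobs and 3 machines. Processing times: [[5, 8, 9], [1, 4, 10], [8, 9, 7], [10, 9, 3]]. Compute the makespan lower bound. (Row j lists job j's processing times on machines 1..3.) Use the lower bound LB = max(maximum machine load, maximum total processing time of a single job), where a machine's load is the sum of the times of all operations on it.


Machine loads:
  Machine 1: 5 + 1 + 8 + 10 = 24
  Machine 2: 8 + 4 + 9 + 9 = 30
  Machine 3: 9 + 10 + 7 + 3 = 29
Max machine load = 30
Job totals:
  Job 1: 22
  Job 2: 15
  Job 3: 24
  Job 4: 22
Max job total = 24
Lower bound = max(30, 24) = 30

30


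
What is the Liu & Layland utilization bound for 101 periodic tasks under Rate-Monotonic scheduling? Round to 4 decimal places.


Compute 2^(1/101) = 1.0068864466
Subtract 1: 1.0068864466 - 1 = 0.0068864466
Multiply by n: 101 * 0.0068864466 = 0.6955311066
Round to 4 dp: 0.6955

0.6955


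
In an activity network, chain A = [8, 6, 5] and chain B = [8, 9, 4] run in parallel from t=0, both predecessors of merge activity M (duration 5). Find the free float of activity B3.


ES(B3) = sum of predecessors on chain B = 17
EF(B3) = ES + duration = 17 + 4 = 21
Successor of B3 is M. ES(M) = max(sum(A), sum(B)) = max(19, 21) = 21
Free float = ES(successor) - EF(current) = 21 - 21 = 0

0


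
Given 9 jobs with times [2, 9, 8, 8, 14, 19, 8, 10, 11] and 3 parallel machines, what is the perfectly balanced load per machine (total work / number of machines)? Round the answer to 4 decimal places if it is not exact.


Total processing time = 2 + 9 + 8 + 8 + 14 + 19 + 8 + 10 + 11 = 89
Number of machines = 3
Ideal balanced load = 89 / 3 = 29.6667

29.6667


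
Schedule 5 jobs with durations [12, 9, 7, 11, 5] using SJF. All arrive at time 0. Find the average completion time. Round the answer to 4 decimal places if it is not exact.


SJF order (ascending): [5, 7, 9, 11, 12]
Completion times:
  Job 1: burst=5, C=5
  Job 2: burst=7, C=12
  Job 3: burst=9, C=21
  Job 4: burst=11, C=32
  Job 5: burst=12, C=44
Average completion = 114/5 = 22.8

22.8


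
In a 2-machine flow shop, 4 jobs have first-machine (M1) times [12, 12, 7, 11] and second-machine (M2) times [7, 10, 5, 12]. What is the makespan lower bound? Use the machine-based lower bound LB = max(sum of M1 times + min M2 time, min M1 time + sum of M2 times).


LB1 = sum(M1 times) + min(M2 times) = 42 + 5 = 47
LB2 = min(M1 times) + sum(M2 times) = 7 + 34 = 41
Lower bound = max(LB1, LB2) = max(47, 41) = 47

47


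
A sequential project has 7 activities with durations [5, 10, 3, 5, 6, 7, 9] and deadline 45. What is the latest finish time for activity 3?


LF(activity 3) = deadline - sum of successor durations
Successors: activities 4 through 7 with durations [5, 6, 7, 9]
Sum of successor durations = 27
LF = 45 - 27 = 18

18


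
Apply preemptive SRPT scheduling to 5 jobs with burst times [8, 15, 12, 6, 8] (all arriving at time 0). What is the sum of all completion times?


Since all jobs arrive at t=0, SRPT equals SPT ordering.
SPT order: [6, 8, 8, 12, 15]
Completion times:
  Job 1: p=6, C=6
  Job 2: p=8, C=14
  Job 3: p=8, C=22
  Job 4: p=12, C=34
  Job 5: p=15, C=49
Total completion time = 6 + 14 + 22 + 34 + 49 = 125

125


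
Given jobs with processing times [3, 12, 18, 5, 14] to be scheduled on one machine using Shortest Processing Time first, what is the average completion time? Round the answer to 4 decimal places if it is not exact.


Sort jobs by processing time (SPT order): [3, 5, 12, 14, 18]
Compute completion times sequentially:
  Job 1: processing = 3, completes at 3
  Job 2: processing = 5, completes at 8
  Job 3: processing = 12, completes at 20
  Job 4: processing = 14, completes at 34
  Job 5: processing = 18, completes at 52
Sum of completion times = 117
Average completion time = 117/5 = 23.4

23.4


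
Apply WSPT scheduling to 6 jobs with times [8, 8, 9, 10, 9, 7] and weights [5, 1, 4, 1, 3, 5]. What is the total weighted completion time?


Compute p/w ratios and sort ascending (WSPT): [(7, 5), (8, 5), (9, 4), (9, 3), (8, 1), (10, 1)]
Compute weighted completion times:
  Job (p=7,w=5): C=7, w*C=5*7=35
  Job (p=8,w=5): C=15, w*C=5*15=75
  Job (p=9,w=4): C=24, w*C=4*24=96
  Job (p=9,w=3): C=33, w*C=3*33=99
  Job (p=8,w=1): C=41, w*C=1*41=41
  Job (p=10,w=1): C=51, w*C=1*51=51
Total weighted completion time = 397

397


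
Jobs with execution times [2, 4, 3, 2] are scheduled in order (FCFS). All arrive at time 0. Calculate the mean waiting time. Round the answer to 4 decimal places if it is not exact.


FCFS order (as given): [2, 4, 3, 2]
Waiting times:
  Job 1: wait = 0
  Job 2: wait = 2
  Job 3: wait = 6
  Job 4: wait = 9
Sum of waiting times = 17
Average waiting time = 17/4 = 4.25

4.25


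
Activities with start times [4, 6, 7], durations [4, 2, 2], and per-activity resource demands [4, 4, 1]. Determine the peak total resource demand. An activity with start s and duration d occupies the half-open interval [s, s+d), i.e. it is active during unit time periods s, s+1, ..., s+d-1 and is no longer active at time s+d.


Each activity i is active on [start_i, start_i + duration_i).
Compute total resource usage per time slot:
  t=0: active resources = [], total = 0
  t=1: active resources = [], total = 0
  t=2: active resources = [], total = 0
  t=3: active resources = [], total = 0
  t=4: active resources = [4], total = 4
  t=5: active resources = [4], total = 4
  t=6: active resources = [4, 4], total = 8
  t=7: active resources = [4, 4, 1], total = 9
  t=8: active resources = [1], total = 1
Peak resource demand = 9

9


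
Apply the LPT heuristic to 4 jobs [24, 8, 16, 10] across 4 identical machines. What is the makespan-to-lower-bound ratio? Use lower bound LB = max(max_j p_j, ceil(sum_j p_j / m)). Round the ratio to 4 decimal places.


LPT order: [24, 16, 10, 8]
Machine loads after assignment: [24, 16, 10, 8]
LPT makespan = 24
Lower bound = max(max_job, ceil(total/4)) = max(24, 15) = 24
Ratio = 24 / 24 = 1.0

1.0


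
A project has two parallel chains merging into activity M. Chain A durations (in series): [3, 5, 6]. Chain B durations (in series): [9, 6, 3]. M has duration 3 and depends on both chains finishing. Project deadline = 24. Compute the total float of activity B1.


Forward pass: ES(B1) = sum of predecessors on chain B = 0
EF = ES + duration = 0 + 9 = 9
Backward pass: LF(M) = deadline = 24; LS(M) = 24 - 3 = 21
LF(B1) = LS(M) - sum(successors on chain B) = 21 - 9 = 12
LS = LF - duration = 12 - 9 = 3
Total float = LS - ES = 3 - 0 = 3

3


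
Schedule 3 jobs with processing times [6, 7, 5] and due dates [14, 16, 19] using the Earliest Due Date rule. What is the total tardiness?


Sort by due date (EDD order): [(6, 14), (7, 16), (5, 19)]
Compute completion times and tardiness:
  Job 1: p=6, d=14, C=6, tardiness=max(0,6-14)=0
  Job 2: p=7, d=16, C=13, tardiness=max(0,13-16)=0
  Job 3: p=5, d=19, C=18, tardiness=max(0,18-19)=0
Total tardiness = 0

0


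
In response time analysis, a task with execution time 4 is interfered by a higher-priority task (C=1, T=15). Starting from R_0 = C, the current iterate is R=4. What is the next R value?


R_next = C + ceil(R_prev / T_hp) * C_hp
ceil(4 / 15) = ceil(0.2667) = 1
Interference = 1 * 1 = 1
R_next = 4 + 1 = 5

5


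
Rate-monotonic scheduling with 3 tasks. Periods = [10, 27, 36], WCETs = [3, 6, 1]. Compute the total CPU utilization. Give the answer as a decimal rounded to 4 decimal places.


Compute individual utilizations (exact fractions):
  Task 1: C/T = 3/10 (approx. 0.3)
  Task 2: C/T = 6/27 = 2/9 (approx. 0.2222)
  Task 3: C/T = 1/36 (approx. 0.0278)
Total utilization U = 3/10 + 2/9 + 1/36 = 11/20
Rounded to 4 decimal places: U = 0.5500
RM (Liu & Layland) bound for 3 tasks = 0.779763; compare with U = 11/20 (approx. 0.550000)
U <= bound, so schedulable by RM sufficient condition.

0.5500


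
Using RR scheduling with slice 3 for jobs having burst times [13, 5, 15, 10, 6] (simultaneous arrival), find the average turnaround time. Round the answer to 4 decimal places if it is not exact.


Time quantum = 3
Execution trace:
  J1 runs 3 units, time = 3
  J2 runs 3 units, time = 6
  J3 runs 3 units, time = 9
  J4 runs 3 units, time = 12
  J5 runs 3 units, time = 15
  J1 runs 3 units, time = 18
  J2 runs 2 units, time = 20
  J3 runs 3 units, time = 23
  J4 runs 3 units, time = 26
  J5 runs 3 units, time = 29
  J1 runs 3 units, time = 32
  J3 runs 3 units, time = 35
  J4 runs 3 units, time = 38
  J1 runs 3 units, time = 41
  J3 runs 3 units, time = 44
  J4 runs 1 units, time = 45
  J1 runs 1 units, time = 46
  J3 runs 3 units, time = 49
Finish times: [46, 20, 49, 45, 29]
Average turnaround = 189/5 = 37.8

37.8


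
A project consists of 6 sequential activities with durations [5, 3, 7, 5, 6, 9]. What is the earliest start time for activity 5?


Activity 5 starts after activities 1 through 4 complete.
Predecessor durations: [5, 3, 7, 5]
ES = 5 + 3 + 7 + 5 = 20

20


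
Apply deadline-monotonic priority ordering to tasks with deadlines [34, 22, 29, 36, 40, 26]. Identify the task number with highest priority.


Sort tasks by relative deadline (ascending):
  Task 2: deadline = 22
  Task 6: deadline = 26
  Task 3: deadline = 29
  Task 1: deadline = 34
  Task 4: deadline = 36
  Task 5: deadline = 40
Priority order (highest first): [2, 6, 3, 1, 4, 5]
Highest priority task = 2

2


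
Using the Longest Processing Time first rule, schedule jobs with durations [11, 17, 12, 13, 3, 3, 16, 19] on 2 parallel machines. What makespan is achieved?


Sort jobs in decreasing order (LPT): [19, 17, 16, 13, 12, 11, 3, 3]
Assign each job to the least loaded machine:
  Machine 1: jobs [19, 13, 12, 3], load = 47
  Machine 2: jobs [17, 16, 11, 3], load = 47
Makespan = max load = 47

47


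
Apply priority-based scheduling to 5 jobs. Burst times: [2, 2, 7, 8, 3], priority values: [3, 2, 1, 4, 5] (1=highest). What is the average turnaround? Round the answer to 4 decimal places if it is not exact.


Sort by priority (ascending = highest first):
Order: [(1, 7), (2, 2), (3, 2), (4, 8), (5, 3)]
Completion times:
  Priority 1, burst=7, C=7
  Priority 2, burst=2, C=9
  Priority 3, burst=2, C=11
  Priority 4, burst=8, C=19
  Priority 5, burst=3, C=22
Average turnaround = 68/5 = 13.6

13.6


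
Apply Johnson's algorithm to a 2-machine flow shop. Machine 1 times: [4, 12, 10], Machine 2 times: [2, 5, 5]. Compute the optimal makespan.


Apply Johnson's rule:
  Group 1 (a <= b): []
  Group 2 (a > b): [(2, 12, 5), (3, 10, 5), (1, 4, 2)]
Optimal job order: [2, 3, 1]
Schedule:
  Job 2: M1 done at 12, M2 done at 17
  Job 3: M1 done at 22, M2 done at 27
  Job 1: M1 done at 26, M2 done at 29
Makespan = 29

29


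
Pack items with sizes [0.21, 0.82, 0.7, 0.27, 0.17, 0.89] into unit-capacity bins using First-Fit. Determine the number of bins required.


Place items sequentially using First-Fit:
  Item 0.21 -> new Bin 1
  Item 0.82 -> new Bin 2
  Item 0.7 -> Bin 1 (now 0.91)
  Item 0.27 -> new Bin 3
  Item 0.17 -> Bin 2 (now 0.99)
  Item 0.89 -> new Bin 4
Total bins used = 4

4


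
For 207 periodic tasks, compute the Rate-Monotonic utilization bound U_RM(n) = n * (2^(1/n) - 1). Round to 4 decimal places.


Compute 2^(1/207) = 1.0033541497
Subtract 1: 1.0033541497 - 1 = 0.0033541497
Multiply by n: 207 * 0.0033541497 = 0.6943089879
Round to 4 dp: 0.6943

0.6943


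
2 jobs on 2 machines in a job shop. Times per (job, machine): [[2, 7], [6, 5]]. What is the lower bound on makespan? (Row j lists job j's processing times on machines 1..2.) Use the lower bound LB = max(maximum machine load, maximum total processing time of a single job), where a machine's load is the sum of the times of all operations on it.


Machine loads:
  Machine 1: 2 + 6 = 8
  Machine 2: 7 + 5 = 12
Max machine load = 12
Job totals:
  Job 1: 9
  Job 2: 11
Max job total = 11
Lower bound = max(12, 11) = 12

12


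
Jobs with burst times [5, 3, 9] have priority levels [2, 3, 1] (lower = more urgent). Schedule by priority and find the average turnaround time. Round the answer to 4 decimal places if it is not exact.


Sort by priority (ascending = highest first):
Order: [(1, 9), (2, 5), (3, 3)]
Completion times:
  Priority 1, burst=9, C=9
  Priority 2, burst=5, C=14
  Priority 3, burst=3, C=17
Average turnaround = 40/3 = 13.3333

13.3333


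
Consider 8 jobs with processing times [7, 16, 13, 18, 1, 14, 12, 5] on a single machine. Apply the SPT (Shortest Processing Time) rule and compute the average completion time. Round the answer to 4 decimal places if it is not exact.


Sort jobs by processing time (SPT order): [1, 5, 7, 12, 13, 14, 16, 18]
Compute completion times sequentially:
  Job 1: processing = 1, completes at 1
  Job 2: processing = 5, completes at 6
  Job 3: processing = 7, completes at 13
  Job 4: processing = 12, completes at 25
  Job 5: processing = 13, completes at 38
  Job 6: processing = 14, completes at 52
  Job 7: processing = 16, completes at 68
  Job 8: processing = 18, completes at 86
Sum of completion times = 289
Average completion time = 289/8 = 36.125

36.125


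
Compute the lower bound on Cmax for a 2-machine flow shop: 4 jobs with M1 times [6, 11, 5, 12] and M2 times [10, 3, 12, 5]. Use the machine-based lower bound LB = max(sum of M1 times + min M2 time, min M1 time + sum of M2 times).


LB1 = sum(M1 times) + min(M2 times) = 34 + 3 = 37
LB2 = min(M1 times) + sum(M2 times) = 5 + 30 = 35
Lower bound = max(LB1, LB2) = max(37, 35) = 37

37


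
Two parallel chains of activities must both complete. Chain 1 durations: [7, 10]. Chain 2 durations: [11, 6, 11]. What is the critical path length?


Path A total = 7 + 10 = 17
Path B total = 11 + 6 + 11 = 28
Critical path = longest path = max(17, 28) = 28

28


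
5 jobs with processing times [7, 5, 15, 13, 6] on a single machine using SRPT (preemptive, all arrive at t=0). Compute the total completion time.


Since all jobs arrive at t=0, SRPT equals SPT ordering.
SPT order: [5, 6, 7, 13, 15]
Completion times:
  Job 1: p=5, C=5
  Job 2: p=6, C=11
  Job 3: p=7, C=18
  Job 4: p=13, C=31
  Job 5: p=15, C=46
Total completion time = 5 + 11 + 18 + 31 + 46 = 111

111


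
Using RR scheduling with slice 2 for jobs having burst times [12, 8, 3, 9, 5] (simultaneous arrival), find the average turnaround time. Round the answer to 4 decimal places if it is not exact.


Time quantum = 2
Execution trace:
  J1 runs 2 units, time = 2
  J2 runs 2 units, time = 4
  J3 runs 2 units, time = 6
  J4 runs 2 units, time = 8
  J5 runs 2 units, time = 10
  J1 runs 2 units, time = 12
  J2 runs 2 units, time = 14
  J3 runs 1 units, time = 15
  J4 runs 2 units, time = 17
  J5 runs 2 units, time = 19
  J1 runs 2 units, time = 21
  J2 runs 2 units, time = 23
  J4 runs 2 units, time = 25
  J5 runs 1 units, time = 26
  J1 runs 2 units, time = 28
  J2 runs 2 units, time = 30
  J4 runs 2 units, time = 32
  J1 runs 2 units, time = 34
  J4 runs 1 units, time = 35
  J1 runs 2 units, time = 37
Finish times: [37, 30, 15, 35, 26]
Average turnaround = 143/5 = 28.6

28.6


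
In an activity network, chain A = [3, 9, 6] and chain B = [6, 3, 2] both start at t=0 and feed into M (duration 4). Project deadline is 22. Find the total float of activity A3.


Forward pass: ES(A3) = sum of predecessors on chain A = 12
EF = ES + duration = 12 + 6 = 18
Backward pass: LF(M) = deadline = 22; LS(M) = 22 - 4 = 18
LF(A3) = LS(M) - sum(successors on chain A) = 18 - 0 = 18
LS = LF - duration = 18 - 6 = 12
Total float = LS - ES = 12 - 12 = 0

0


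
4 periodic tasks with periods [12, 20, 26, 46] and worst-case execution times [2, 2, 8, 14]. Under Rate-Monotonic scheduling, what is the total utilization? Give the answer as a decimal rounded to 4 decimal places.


Compute individual utilizations (exact fractions):
  Task 1: C/T = 2/12 = 1/6 (approx. 0.1667)
  Task 2: C/T = 2/20 = 1/10 (approx. 0.1)
  Task 3: C/T = 8/26 = 4/13 (approx. 0.3077)
  Task 4: C/T = 14/46 = 7/23 (approx. 0.3043)
Total utilization U = 1/6 + 1/10 + 4/13 + 7/23 = 3941/4485
Rounded to 4 decimal places: U = 0.8787
RM (Liu & Layland) bound for 4 tasks = 0.756828; compare with U = 3941/4485 (approx. 0.878707)
bound < U <= 1, so the RM sufficient condition is not met (inconclusive; an exact test such as response-time analysis is needed).

0.8787


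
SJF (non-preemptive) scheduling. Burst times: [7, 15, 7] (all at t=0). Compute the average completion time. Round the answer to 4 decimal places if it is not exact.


SJF order (ascending): [7, 7, 15]
Completion times:
  Job 1: burst=7, C=7
  Job 2: burst=7, C=14
  Job 3: burst=15, C=29
Average completion = 50/3 = 16.6667

16.6667


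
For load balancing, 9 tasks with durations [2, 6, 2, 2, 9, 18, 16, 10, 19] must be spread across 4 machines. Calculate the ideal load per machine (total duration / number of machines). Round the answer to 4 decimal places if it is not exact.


Total processing time = 2 + 6 + 2 + 2 + 9 + 18 + 16 + 10 + 19 = 84
Number of machines = 4
Ideal balanced load = 84 / 4 = 21.0

21.0


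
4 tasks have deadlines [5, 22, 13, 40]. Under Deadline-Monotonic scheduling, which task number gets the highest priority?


Sort tasks by relative deadline (ascending):
  Task 1: deadline = 5
  Task 3: deadline = 13
  Task 2: deadline = 22
  Task 4: deadline = 40
Priority order (highest first): [1, 3, 2, 4]
Highest priority task = 1

1


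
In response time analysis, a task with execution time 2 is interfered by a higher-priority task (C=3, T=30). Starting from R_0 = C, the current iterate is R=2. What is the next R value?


R_next = C + ceil(R_prev / T_hp) * C_hp
ceil(2 / 30) = ceil(0.0667) = 1
Interference = 1 * 3 = 3
R_next = 2 + 3 = 5

5


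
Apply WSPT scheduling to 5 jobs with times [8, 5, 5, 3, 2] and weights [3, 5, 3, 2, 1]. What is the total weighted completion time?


Compute p/w ratios and sort ascending (WSPT): [(5, 5), (3, 2), (5, 3), (2, 1), (8, 3)]
Compute weighted completion times:
  Job (p=5,w=5): C=5, w*C=5*5=25
  Job (p=3,w=2): C=8, w*C=2*8=16
  Job (p=5,w=3): C=13, w*C=3*13=39
  Job (p=2,w=1): C=15, w*C=1*15=15
  Job (p=8,w=3): C=23, w*C=3*23=69
Total weighted completion time = 164

164


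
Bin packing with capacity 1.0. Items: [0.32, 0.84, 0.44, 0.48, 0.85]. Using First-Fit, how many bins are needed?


Place items sequentially using First-Fit:
  Item 0.32 -> new Bin 1
  Item 0.84 -> new Bin 2
  Item 0.44 -> Bin 1 (now 0.76)
  Item 0.48 -> new Bin 3
  Item 0.85 -> new Bin 4
Total bins used = 4

4


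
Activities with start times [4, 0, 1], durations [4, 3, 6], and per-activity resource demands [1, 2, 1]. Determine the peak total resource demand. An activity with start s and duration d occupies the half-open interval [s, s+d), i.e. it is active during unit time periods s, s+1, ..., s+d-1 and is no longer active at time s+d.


Each activity i is active on [start_i, start_i + duration_i).
Compute total resource usage per time slot:
  t=0: active resources = [2], total = 2
  t=1: active resources = [2, 1], total = 3
  t=2: active resources = [2, 1], total = 3
  t=3: active resources = [1], total = 1
  t=4: active resources = [1, 1], total = 2
  t=5: active resources = [1, 1], total = 2
  t=6: active resources = [1, 1], total = 2
  t=7: active resources = [1], total = 1
Peak resource demand = 3

3


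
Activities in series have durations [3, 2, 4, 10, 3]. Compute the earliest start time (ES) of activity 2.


Activity 2 starts after activities 1 through 1 complete.
Predecessor durations: [3]
ES = 3 = 3

3


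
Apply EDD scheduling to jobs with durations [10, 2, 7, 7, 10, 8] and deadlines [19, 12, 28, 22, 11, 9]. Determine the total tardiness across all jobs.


Sort by due date (EDD order): [(8, 9), (10, 11), (2, 12), (10, 19), (7, 22), (7, 28)]
Compute completion times and tardiness:
  Job 1: p=8, d=9, C=8, tardiness=max(0,8-9)=0
  Job 2: p=10, d=11, C=18, tardiness=max(0,18-11)=7
  Job 3: p=2, d=12, C=20, tardiness=max(0,20-12)=8
  Job 4: p=10, d=19, C=30, tardiness=max(0,30-19)=11
  Job 5: p=7, d=22, C=37, tardiness=max(0,37-22)=15
  Job 6: p=7, d=28, C=44, tardiness=max(0,44-28)=16
Total tardiness = 57

57


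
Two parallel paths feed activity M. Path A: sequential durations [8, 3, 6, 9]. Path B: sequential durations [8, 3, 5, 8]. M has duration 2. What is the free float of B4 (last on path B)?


ES(B4) = sum of predecessors on chain B = 16
EF(B4) = ES + duration = 16 + 8 = 24
Successor of B4 is M. ES(M) = max(sum(A), sum(B)) = max(26, 24) = 26
Free float = ES(successor) - EF(current) = 26 - 24 = 2

2


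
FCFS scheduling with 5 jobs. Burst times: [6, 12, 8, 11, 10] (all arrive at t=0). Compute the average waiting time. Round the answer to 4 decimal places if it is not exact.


FCFS order (as given): [6, 12, 8, 11, 10]
Waiting times:
  Job 1: wait = 0
  Job 2: wait = 6
  Job 3: wait = 18
  Job 4: wait = 26
  Job 5: wait = 37
Sum of waiting times = 87
Average waiting time = 87/5 = 17.4

17.4


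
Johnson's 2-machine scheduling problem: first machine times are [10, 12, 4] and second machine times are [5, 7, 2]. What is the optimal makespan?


Apply Johnson's rule:
  Group 1 (a <= b): []
  Group 2 (a > b): [(2, 12, 7), (1, 10, 5), (3, 4, 2)]
Optimal job order: [2, 1, 3]
Schedule:
  Job 2: M1 done at 12, M2 done at 19
  Job 1: M1 done at 22, M2 done at 27
  Job 3: M1 done at 26, M2 done at 29
Makespan = 29

29


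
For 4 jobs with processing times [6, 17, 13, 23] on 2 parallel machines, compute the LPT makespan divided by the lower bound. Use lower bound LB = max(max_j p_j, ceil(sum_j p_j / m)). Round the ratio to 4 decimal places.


LPT order: [23, 17, 13, 6]
Machine loads after assignment: [29, 30]
LPT makespan = 30
Lower bound = max(max_job, ceil(total/2)) = max(23, 30) = 30
Ratio = 30 / 30 = 1.0

1.0


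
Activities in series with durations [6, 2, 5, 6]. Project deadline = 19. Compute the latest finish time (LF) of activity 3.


LF(activity 3) = deadline - sum of successor durations
Successors: activities 4 through 4 with durations [6]
Sum of successor durations = 6
LF = 19 - 6 = 13

13


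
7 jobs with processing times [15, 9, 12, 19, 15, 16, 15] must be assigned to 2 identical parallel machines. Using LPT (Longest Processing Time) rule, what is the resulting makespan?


Sort jobs in decreasing order (LPT): [19, 16, 15, 15, 15, 12, 9]
Assign each job to the least loaded machine:
  Machine 1: jobs [19, 15, 12, 9], load = 55
  Machine 2: jobs [16, 15, 15], load = 46
Makespan = max load = 55

55


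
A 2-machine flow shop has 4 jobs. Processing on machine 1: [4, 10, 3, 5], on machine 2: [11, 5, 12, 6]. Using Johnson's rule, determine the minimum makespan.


Apply Johnson's rule:
  Group 1 (a <= b): [(3, 3, 12), (1, 4, 11), (4, 5, 6)]
  Group 2 (a > b): [(2, 10, 5)]
Optimal job order: [3, 1, 4, 2]
Schedule:
  Job 3: M1 done at 3, M2 done at 15
  Job 1: M1 done at 7, M2 done at 26
  Job 4: M1 done at 12, M2 done at 32
  Job 2: M1 done at 22, M2 done at 37
Makespan = 37

37


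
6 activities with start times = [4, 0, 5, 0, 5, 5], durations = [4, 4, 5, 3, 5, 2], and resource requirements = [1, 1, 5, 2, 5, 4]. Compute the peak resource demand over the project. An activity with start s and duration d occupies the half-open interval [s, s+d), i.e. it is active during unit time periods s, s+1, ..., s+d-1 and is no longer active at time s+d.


Each activity i is active on [start_i, start_i + duration_i).
Compute total resource usage per time slot:
  t=0: active resources = [1, 2], total = 3
  t=1: active resources = [1, 2], total = 3
  t=2: active resources = [1, 2], total = 3
  t=3: active resources = [1], total = 1
  t=4: active resources = [1], total = 1
  t=5: active resources = [1, 5, 5, 4], total = 15
  t=6: active resources = [1, 5, 5, 4], total = 15
  t=7: active resources = [1, 5, 5], total = 11
  t=8: active resources = [5, 5], total = 10
  t=9: active resources = [5, 5], total = 10
Peak resource demand = 15

15


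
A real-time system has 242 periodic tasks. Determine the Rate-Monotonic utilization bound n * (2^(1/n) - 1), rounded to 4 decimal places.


Compute 2^(1/242) = 1.0028683504
Subtract 1: 1.0028683504 - 1 = 0.0028683504
Multiply by n: 242 * 0.0028683504 = 0.6941407968
Round to 4 dp: 0.6941

0.6941


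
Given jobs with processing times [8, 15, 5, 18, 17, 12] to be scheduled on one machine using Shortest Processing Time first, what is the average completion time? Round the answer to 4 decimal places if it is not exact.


Sort jobs by processing time (SPT order): [5, 8, 12, 15, 17, 18]
Compute completion times sequentially:
  Job 1: processing = 5, completes at 5
  Job 2: processing = 8, completes at 13
  Job 3: processing = 12, completes at 25
  Job 4: processing = 15, completes at 40
  Job 5: processing = 17, completes at 57
  Job 6: processing = 18, completes at 75
Sum of completion times = 215
Average completion time = 215/6 = 35.8333

35.8333


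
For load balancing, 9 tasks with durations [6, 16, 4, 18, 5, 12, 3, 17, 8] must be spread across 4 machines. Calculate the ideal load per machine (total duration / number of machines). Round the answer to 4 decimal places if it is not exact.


Total processing time = 6 + 16 + 4 + 18 + 5 + 12 + 3 + 17 + 8 = 89
Number of machines = 4
Ideal balanced load = 89 / 4 = 22.25

22.25


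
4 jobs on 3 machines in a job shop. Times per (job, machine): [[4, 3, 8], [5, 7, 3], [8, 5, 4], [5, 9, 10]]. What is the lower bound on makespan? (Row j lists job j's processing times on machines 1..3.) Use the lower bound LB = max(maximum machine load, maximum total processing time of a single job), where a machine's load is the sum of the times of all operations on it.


Machine loads:
  Machine 1: 4 + 5 + 8 + 5 = 22
  Machine 2: 3 + 7 + 5 + 9 = 24
  Machine 3: 8 + 3 + 4 + 10 = 25
Max machine load = 25
Job totals:
  Job 1: 15
  Job 2: 15
  Job 3: 17
  Job 4: 24
Max job total = 24
Lower bound = max(25, 24) = 25

25


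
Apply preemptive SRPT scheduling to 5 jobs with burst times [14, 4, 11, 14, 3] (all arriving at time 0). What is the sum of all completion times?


Since all jobs arrive at t=0, SRPT equals SPT ordering.
SPT order: [3, 4, 11, 14, 14]
Completion times:
  Job 1: p=3, C=3
  Job 2: p=4, C=7
  Job 3: p=11, C=18
  Job 4: p=14, C=32
  Job 5: p=14, C=46
Total completion time = 3 + 7 + 18 + 32 + 46 = 106

106


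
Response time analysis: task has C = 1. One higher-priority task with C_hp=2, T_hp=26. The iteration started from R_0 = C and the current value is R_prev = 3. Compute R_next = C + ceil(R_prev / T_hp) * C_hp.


R_next = C + ceil(R_prev / T_hp) * C_hp
ceil(3 / 26) = ceil(0.1154) = 1
Interference = 1 * 2 = 2
R_next = 1 + 2 = 3
R_next = R_prev, so the iteration has converged (response time = 3).

3


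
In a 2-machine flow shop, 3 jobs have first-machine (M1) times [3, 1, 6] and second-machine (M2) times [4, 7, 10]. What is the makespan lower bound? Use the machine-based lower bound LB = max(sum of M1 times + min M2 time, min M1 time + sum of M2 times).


LB1 = sum(M1 times) + min(M2 times) = 10 + 4 = 14
LB2 = min(M1 times) + sum(M2 times) = 1 + 21 = 22
Lower bound = max(LB1, LB2) = max(14, 22) = 22

22


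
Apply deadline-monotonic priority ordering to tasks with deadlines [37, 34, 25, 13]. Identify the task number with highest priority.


Sort tasks by relative deadline (ascending):
  Task 4: deadline = 13
  Task 3: deadline = 25
  Task 2: deadline = 34
  Task 1: deadline = 37
Priority order (highest first): [4, 3, 2, 1]
Highest priority task = 4

4


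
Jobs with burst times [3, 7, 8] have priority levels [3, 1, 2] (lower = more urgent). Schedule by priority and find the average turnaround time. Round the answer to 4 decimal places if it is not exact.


Sort by priority (ascending = highest first):
Order: [(1, 7), (2, 8), (3, 3)]
Completion times:
  Priority 1, burst=7, C=7
  Priority 2, burst=8, C=15
  Priority 3, burst=3, C=18
Average turnaround = 40/3 = 13.3333

13.3333


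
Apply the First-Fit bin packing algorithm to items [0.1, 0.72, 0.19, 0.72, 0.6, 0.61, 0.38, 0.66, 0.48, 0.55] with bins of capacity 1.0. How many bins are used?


Place items sequentially using First-Fit:
  Item 0.1 -> new Bin 1
  Item 0.72 -> Bin 1 (now 0.82)
  Item 0.19 -> new Bin 2
  Item 0.72 -> Bin 2 (now 0.91)
  Item 0.6 -> new Bin 3
  Item 0.61 -> new Bin 4
  Item 0.38 -> Bin 3 (now 0.98)
  Item 0.66 -> new Bin 5
  Item 0.48 -> new Bin 6
  Item 0.55 -> new Bin 7
Total bins used = 7

7


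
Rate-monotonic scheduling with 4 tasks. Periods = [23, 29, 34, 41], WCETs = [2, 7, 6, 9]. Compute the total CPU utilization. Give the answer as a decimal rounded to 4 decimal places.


Compute individual utilizations (exact fractions):
  Task 1: C/T = 2/23 (approx. 0.087)
  Task 2: C/T = 7/29 (approx. 0.2414)
  Task 3: C/T = 6/34 = 3/17 (approx. 0.1765)
  Task 4: C/T = 9/41 (approx. 0.2195)
Total utilization U = 2/23 + 7/29 + 3/17 + 9/41 = 336735/464899
Rounded to 4 decimal places: U = 0.7243
RM (Liu & Layland) bound for 4 tasks = 0.756828; compare with U = 336735/464899 (approx. 0.724319)
U <= bound, so schedulable by RM sufficient condition.

0.7243


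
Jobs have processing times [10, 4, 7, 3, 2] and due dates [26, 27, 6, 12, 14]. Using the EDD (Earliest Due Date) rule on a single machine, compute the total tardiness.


Sort by due date (EDD order): [(7, 6), (3, 12), (2, 14), (10, 26), (4, 27)]
Compute completion times and tardiness:
  Job 1: p=7, d=6, C=7, tardiness=max(0,7-6)=1
  Job 2: p=3, d=12, C=10, tardiness=max(0,10-12)=0
  Job 3: p=2, d=14, C=12, tardiness=max(0,12-14)=0
  Job 4: p=10, d=26, C=22, tardiness=max(0,22-26)=0
  Job 5: p=4, d=27, C=26, tardiness=max(0,26-27)=0
Total tardiness = 1

1


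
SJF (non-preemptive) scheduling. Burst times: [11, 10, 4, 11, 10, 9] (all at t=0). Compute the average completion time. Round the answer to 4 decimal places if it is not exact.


SJF order (ascending): [4, 9, 10, 10, 11, 11]
Completion times:
  Job 1: burst=4, C=4
  Job 2: burst=9, C=13
  Job 3: burst=10, C=23
  Job 4: burst=10, C=33
  Job 5: burst=11, C=44
  Job 6: burst=11, C=55
Average completion = 172/6 = 28.6667

28.6667


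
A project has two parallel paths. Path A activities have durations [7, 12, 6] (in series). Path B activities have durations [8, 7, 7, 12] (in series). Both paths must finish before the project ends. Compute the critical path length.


Path A total = 7 + 12 + 6 = 25
Path B total = 8 + 7 + 7 + 12 = 34
Critical path = longest path = max(25, 34) = 34

34


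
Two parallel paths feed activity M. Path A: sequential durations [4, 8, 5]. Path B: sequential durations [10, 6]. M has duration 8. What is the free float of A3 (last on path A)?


ES(A3) = sum of predecessors on chain A = 12
EF(A3) = ES + duration = 12 + 5 = 17
Successor of A3 is M. ES(M) = max(sum(A), sum(B)) = max(17, 16) = 17
Free float = ES(successor) - EF(current) = 17 - 17 = 0

0


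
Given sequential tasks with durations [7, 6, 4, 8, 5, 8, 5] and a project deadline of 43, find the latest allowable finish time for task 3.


LF(activity 3) = deadline - sum of successor durations
Successors: activities 4 through 7 with durations [8, 5, 8, 5]
Sum of successor durations = 26
LF = 43 - 26 = 17

17


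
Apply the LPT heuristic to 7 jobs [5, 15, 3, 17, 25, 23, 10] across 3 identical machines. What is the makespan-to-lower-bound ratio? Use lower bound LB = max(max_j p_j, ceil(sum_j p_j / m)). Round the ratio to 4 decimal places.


LPT order: [25, 23, 17, 15, 10, 5, 3]
Machine loads after assignment: [33, 33, 32]
LPT makespan = 33
Lower bound = max(max_job, ceil(total/3)) = max(25, 33) = 33
Ratio = 33 / 33 = 1.0

1.0


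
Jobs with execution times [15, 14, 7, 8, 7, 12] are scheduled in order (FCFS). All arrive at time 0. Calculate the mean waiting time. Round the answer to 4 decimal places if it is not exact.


FCFS order (as given): [15, 14, 7, 8, 7, 12]
Waiting times:
  Job 1: wait = 0
  Job 2: wait = 15
  Job 3: wait = 29
  Job 4: wait = 36
  Job 5: wait = 44
  Job 6: wait = 51
Sum of waiting times = 175
Average waiting time = 175/6 = 29.1667

29.1667


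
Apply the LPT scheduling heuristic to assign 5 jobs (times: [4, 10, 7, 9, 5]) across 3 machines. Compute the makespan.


Sort jobs in decreasing order (LPT): [10, 9, 7, 5, 4]
Assign each job to the least loaded machine:
  Machine 1: jobs [10], load = 10
  Machine 2: jobs [9, 4], load = 13
  Machine 3: jobs [7, 5], load = 12
Makespan = max load = 13

13


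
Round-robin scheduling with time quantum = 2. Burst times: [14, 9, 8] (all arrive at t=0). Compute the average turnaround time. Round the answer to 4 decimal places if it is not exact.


Time quantum = 2
Execution trace:
  J1 runs 2 units, time = 2
  J2 runs 2 units, time = 4
  J3 runs 2 units, time = 6
  J1 runs 2 units, time = 8
  J2 runs 2 units, time = 10
  J3 runs 2 units, time = 12
  J1 runs 2 units, time = 14
  J2 runs 2 units, time = 16
  J3 runs 2 units, time = 18
  J1 runs 2 units, time = 20
  J2 runs 2 units, time = 22
  J3 runs 2 units, time = 24
  J1 runs 2 units, time = 26
  J2 runs 1 units, time = 27
  J1 runs 2 units, time = 29
  J1 runs 2 units, time = 31
Finish times: [31, 27, 24]
Average turnaround = 82/3 = 27.3333

27.3333


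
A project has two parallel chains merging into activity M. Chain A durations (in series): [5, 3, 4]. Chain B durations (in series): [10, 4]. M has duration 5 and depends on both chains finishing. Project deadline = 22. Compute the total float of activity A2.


Forward pass: ES(A2) = sum of predecessors on chain A = 5
EF = ES + duration = 5 + 3 = 8
Backward pass: LF(M) = deadline = 22; LS(M) = 22 - 5 = 17
LF(A2) = LS(M) - sum(successors on chain A) = 17 - 4 = 13
LS = LF - duration = 13 - 3 = 10
Total float = LS - ES = 10 - 5 = 5

5


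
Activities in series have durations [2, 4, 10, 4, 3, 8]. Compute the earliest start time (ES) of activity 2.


Activity 2 starts after activities 1 through 1 complete.
Predecessor durations: [2]
ES = 2 = 2

2


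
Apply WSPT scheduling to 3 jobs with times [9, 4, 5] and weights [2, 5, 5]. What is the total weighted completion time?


Compute p/w ratios and sort ascending (WSPT): [(4, 5), (5, 5), (9, 2)]
Compute weighted completion times:
  Job (p=4,w=5): C=4, w*C=5*4=20
  Job (p=5,w=5): C=9, w*C=5*9=45
  Job (p=9,w=2): C=18, w*C=2*18=36
Total weighted completion time = 101

101


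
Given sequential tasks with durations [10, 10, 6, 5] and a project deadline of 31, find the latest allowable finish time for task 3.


LF(activity 3) = deadline - sum of successor durations
Successors: activities 4 through 4 with durations [5]
Sum of successor durations = 5
LF = 31 - 5 = 26

26


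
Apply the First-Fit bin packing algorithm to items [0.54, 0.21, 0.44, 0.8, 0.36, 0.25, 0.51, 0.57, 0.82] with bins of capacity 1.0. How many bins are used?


Place items sequentially using First-Fit:
  Item 0.54 -> new Bin 1
  Item 0.21 -> Bin 1 (now 0.75)
  Item 0.44 -> new Bin 2
  Item 0.8 -> new Bin 3
  Item 0.36 -> Bin 2 (now 0.8)
  Item 0.25 -> Bin 1 (now 1.0)
  Item 0.51 -> new Bin 4
  Item 0.57 -> new Bin 5
  Item 0.82 -> new Bin 6
Total bins used = 6

6


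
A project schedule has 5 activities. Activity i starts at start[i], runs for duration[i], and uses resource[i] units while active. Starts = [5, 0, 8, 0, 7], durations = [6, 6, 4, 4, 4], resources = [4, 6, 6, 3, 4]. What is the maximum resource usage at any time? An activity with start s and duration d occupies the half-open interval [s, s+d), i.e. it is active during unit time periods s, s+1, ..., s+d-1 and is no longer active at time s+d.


Each activity i is active on [start_i, start_i + duration_i).
Compute total resource usage per time slot:
  t=0: active resources = [6, 3], total = 9
  t=1: active resources = [6, 3], total = 9
  t=2: active resources = [6, 3], total = 9
  t=3: active resources = [6, 3], total = 9
  t=4: active resources = [6], total = 6
  t=5: active resources = [4, 6], total = 10
  t=6: active resources = [4], total = 4
  t=7: active resources = [4, 4], total = 8
  t=8: active resources = [4, 6, 4], total = 14
  t=9: active resources = [4, 6, 4], total = 14
  t=10: active resources = [4, 6, 4], total = 14
  t=11: active resources = [6], total = 6
Peak resource demand = 14

14


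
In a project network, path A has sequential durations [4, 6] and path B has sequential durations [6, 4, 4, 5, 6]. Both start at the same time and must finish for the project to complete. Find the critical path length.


Path A total = 4 + 6 = 10
Path B total = 6 + 4 + 4 + 5 + 6 = 25
Critical path = longest path = max(10, 25) = 25

25


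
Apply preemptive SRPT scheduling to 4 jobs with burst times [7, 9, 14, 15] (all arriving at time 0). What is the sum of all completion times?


Since all jobs arrive at t=0, SRPT equals SPT ordering.
SPT order: [7, 9, 14, 15]
Completion times:
  Job 1: p=7, C=7
  Job 2: p=9, C=16
  Job 3: p=14, C=30
  Job 4: p=15, C=45
Total completion time = 7 + 16 + 30 + 45 = 98

98


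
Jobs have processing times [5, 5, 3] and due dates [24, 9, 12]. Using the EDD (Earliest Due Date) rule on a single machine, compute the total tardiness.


Sort by due date (EDD order): [(5, 9), (3, 12), (5, 24)]
Compute completion times and tardiness:
  Job 1: p=5, d=9, C=5, tardiness=max(0,5-9)=0
  Job 2: p=3, d=12, C=8, tardiness=max(0,8-12)=0
  Job 3: p=5, d=24, C=13, tardiness=max(0,13-24)=0
Total tardiness = 0

0


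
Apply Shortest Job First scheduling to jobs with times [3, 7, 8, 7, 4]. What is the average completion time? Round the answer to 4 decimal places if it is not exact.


SJF order (ascending): [3, 4, 7, 7, 8]
Completion times:
  Job 1: burst=3, C=3
  Job 2: burst=4, C=7
  Job 3: burst=7, C=14
  Job 4: burst=7, C=21
  Job 5: burst=8, C=29
Average completion = 74/5 = 14.8

14.8


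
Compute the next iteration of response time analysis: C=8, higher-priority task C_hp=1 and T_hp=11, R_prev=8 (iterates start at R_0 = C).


R_next = C + ceil(R_prev / T_hp) * C_hp
ceil(8 / 11) = ceil(0.7273) = 1
Interference = 1 * 1 = 1
R_next = 8 + 1 = 9

9


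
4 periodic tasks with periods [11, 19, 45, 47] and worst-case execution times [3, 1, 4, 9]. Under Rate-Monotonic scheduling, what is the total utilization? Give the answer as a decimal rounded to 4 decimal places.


Compute individual utilizations (exact fractions):
  Task 1: C/T = 3/11 (approx. 0.2727)
  Task 2: C/T = 1/19 (approx. 0.0526)
  Task 3: C/T = 4/45 (approx. 0.0889)
  Task 4: C/T = 9/47 (approx. 0.1915)
Total utilization U = 3/11 + 1/19 + 4/45 + 9/47 = 267757/442035
Rounded to 4 decimal places: U = 0.6057
RM (Liu & Layland) bound for 4 tasks = 0.756828; compare with U = 267757/442035 (approx. 0.605737)
U <= bound, so schedulable by RM sufficient condition.

0.6057


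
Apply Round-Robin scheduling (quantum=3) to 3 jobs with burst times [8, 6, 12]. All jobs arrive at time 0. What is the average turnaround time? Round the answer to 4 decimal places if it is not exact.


Time quantum = 3
Execution trace:
  J1 runs 3 units, time = 3
  J2 runs 3 units, time = 6
  J3 runs 3 units, time = 9
  J1 runs 3 units, time = 12
  J2 runs 3 units, time = 15
  J3 runs 3 units, time = 18
  J1 runs 2 units, time = 20
  J3 runs 3 units, time = 23
  J3 runs 3 units, time = 26
Finish times: [20, 15, 26]
Average turnaround = 61/3 = 20.3333

20.3333


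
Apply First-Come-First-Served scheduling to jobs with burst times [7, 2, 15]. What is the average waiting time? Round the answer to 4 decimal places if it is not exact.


FCFS order (as given): [7, 2, 15]
Waiting times:
  Job 1: wait = 0
  Job 2: wait = 7
  Job 3: wait = 9
Sum of waiting times = 16
Average waiting time = 16/3 = 5.3333

5.3333


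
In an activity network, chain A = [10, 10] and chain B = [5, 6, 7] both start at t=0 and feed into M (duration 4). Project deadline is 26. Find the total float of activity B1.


Forward pass: ES(B1) = sum of predecessors on chain B = 0
EF = ES + duration = 0 + 5 = 5
Backward pass: LF(M) = deadline = 26; LS(M) = 26 - 4 = 22
LF(B1) = LS(M) - sum(successors on chain B) = 22 - 13 = 9
LS = LF - duration = 9 - 5 = 4
Total float = LS - ES = 4 - 0 = 4

4
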